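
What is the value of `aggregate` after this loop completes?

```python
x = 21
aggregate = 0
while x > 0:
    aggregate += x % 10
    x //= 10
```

Sum digits of 21
`aggregate` takes the values: 0 → 1 → 3

Answer: 3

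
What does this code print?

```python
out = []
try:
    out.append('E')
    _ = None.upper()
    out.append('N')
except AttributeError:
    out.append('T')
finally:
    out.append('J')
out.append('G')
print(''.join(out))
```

Execution trace: 'E' (try body) → 'T' (except AttributeError) → 'J' (finally) → 'G' (after the try/except). Output: ETJG

Answer: ETJG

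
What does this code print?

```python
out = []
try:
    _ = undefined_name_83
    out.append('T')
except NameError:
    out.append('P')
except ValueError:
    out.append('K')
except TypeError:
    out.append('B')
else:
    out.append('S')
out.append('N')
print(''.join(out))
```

Execution trace: 'P' (except NameError) → 'N' (after the try/except). Output: PN

Answer: PN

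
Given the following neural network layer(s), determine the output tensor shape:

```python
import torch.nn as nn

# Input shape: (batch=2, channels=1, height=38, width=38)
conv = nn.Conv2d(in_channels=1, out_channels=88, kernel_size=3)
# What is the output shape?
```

Input: (2, 1, 38, 38) -> Output: (2, 88, 36, 36)

Answer: (2, 88, 36, 36)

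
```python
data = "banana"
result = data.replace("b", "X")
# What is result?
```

Trace:
`data = "banana"` → data = 'banana'
`result = data.replace("b", "X")` → result = 'Xanana'
So result = 'Xanana'

Answer: 'Xanana'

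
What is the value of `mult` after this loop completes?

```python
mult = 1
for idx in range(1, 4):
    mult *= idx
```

3! = 6
`mult` takes the values: 1 → 2 → 6

Answer: 6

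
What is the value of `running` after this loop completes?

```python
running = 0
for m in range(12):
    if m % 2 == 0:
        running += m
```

Sum of even numbers 0 to 11
`running` takes the values: 0 → 2 → 6 → 12 → 20 → 30

Answer: 30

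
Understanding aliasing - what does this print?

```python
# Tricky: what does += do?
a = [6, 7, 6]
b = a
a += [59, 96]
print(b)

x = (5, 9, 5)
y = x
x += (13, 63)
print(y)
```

Key concept: += behavior differs for mutable vs immutable.
Step by step:
`a = [6, 7, 6]` → a = [6, 7, 6]
`b = a` → b = [6, 7, 6] (same object as a)
`a += [59, 96]` → a = [6, 7, 6, 59, 96] (same object as b); b = [6, 7, 6, 59, 96] (same object as a)
`print(b)` → prints [6, 7, 6, 59, 96]
`x = (5, 9, 5)` → x = (5, 9, 5)
`y = x` → y = (5, 9, 5)
`x += (13, 63)` → x = (5, 9, 5, 13, 63)
`print(y)` → prints (5, 9, 5)

Answer:
[6, 7, 6, 59, 96]
(5, 9, 5)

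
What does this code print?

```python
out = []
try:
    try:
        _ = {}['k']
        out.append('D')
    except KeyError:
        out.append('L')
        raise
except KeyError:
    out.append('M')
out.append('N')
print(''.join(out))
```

Execution trace: 'L' (inner except KeyError) → 'M' (outer except KeyError) → 'N' (after the try/except). Output: LMN

Answer: LMN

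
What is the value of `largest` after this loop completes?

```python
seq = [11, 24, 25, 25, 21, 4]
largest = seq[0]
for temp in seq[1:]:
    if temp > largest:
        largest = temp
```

Maximum of [11, 24, 25, 25, 21, 4]
`largest` takes the values: 11 → 24 → 25

Answer: 25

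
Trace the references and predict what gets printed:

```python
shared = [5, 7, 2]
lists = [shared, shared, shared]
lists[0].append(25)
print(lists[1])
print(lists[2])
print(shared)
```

Key concept: list of same reference.
Step by step:
`shared = [5, 7, 2]` → shared = [5, 7, 2]
`lists = [shared, shared, shared]` → lists = [[5, 7, 2], [5, 7, 2], [5, 7, 2]]
`lists[0].append(25)` → shared = [5, 7, 2, 25]; lists = [[5, 7, 2, 25], [5, 7, 2, 25], [5, 7, 2, 25]]
`print(lists[1])` → prints [5, 7, 2, 25]
`print(lists[2])` → prints [5, 7, 2, 25]
`print(shared)` → prints [5, 7, 2, 25]

Answer:
[5, 7, 2, 25]
[5, 7, 2, 25]
[5, 7, 2, 25]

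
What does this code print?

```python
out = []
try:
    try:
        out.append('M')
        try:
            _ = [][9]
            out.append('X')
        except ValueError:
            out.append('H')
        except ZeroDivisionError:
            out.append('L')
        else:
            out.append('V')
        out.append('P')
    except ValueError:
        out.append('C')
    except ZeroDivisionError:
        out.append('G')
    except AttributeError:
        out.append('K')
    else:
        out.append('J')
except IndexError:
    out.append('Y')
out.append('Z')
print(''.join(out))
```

Execution trace: 'M' (try body) → 'Y' (outer except IndexError) → 'Z' (after the try/except). Output: MYZ

Answer: MYZ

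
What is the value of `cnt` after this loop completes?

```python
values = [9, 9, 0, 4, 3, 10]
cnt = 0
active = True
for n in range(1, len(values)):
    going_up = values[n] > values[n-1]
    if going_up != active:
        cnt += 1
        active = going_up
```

Count direction changes in [9, 9, 0, 4, 3, 10]
`cnt` takes the values: 0 → 1 → 2 → 3 → 4

Answer: 4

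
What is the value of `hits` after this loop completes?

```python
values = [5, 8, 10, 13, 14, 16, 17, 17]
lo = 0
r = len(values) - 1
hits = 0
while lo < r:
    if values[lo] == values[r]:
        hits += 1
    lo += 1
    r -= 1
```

Count matching pairs from ends
`hits` takes the values: 0

Answer: 0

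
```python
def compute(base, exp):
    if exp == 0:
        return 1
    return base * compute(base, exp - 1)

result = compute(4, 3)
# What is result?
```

compute(4, 3) = 4 * 4 * 4 = 64

Answer: 64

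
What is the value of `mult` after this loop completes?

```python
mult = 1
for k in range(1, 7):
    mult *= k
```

6! = 720
`mult` takes the values: 1 → 2 → 6 → 24 → 120 → 720

Answer: 720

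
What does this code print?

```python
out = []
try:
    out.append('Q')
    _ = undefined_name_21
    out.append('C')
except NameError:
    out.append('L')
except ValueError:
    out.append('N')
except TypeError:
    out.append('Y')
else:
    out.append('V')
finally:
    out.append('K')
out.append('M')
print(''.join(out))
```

Execution trace: 'Q' (try body) → 'L' (except NameError) → 'K' (finally) → 'M' (after the try/except). Output: QLKM

Answer: QLKM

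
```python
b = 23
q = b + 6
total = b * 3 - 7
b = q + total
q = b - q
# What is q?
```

Trace:
`b = 23` → b = 23
`q = b + 6` → q = 29
`total = b * 3 - 7` → total = 62
`b = q + total` → b = 91
`q = b - q` → q = 62
So q = 62

Answer: 62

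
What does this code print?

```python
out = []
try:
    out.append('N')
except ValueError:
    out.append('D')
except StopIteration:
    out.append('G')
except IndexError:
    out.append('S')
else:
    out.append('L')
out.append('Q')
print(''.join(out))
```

Execution trace: 'N' (try body, no exception) → 'L' (else) → 'Q' (after the try/except). Output: NLQ

Answer: NLQ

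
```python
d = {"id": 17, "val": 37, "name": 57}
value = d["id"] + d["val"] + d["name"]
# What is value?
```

Trace:
`d = {"id": 17, "val": 37, "name": 57}` → d = {'id': 17, 'val': 37, 'name': 57}
`value = d["id"] + d["val"] + d["name"]` → value = 111
So value = 111

Answer: 111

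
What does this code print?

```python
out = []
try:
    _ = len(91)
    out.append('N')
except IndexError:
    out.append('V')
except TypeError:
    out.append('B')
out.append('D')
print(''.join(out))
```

Execution trace: 'B' (except TypeError) → 'D' (after the try/except). Output: BD

Answer: BD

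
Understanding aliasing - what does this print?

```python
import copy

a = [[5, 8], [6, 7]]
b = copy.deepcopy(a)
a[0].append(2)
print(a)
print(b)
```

Key concept: deep copy is fully independent.
Step by step:
`a = [[5, 8], [6, 7]]` → a = [[5, 8], [6, 7]]
`b = copy.deepcopy(a)` → b = [[5, 8], [6, 7]]
`a[0].append(2)` → a = [[5, 8, 2], [6, 7]]
`print(a)` → prints [[5, 8, 2], [6, 7]]
`print(b)` → prints [[5, 8], [6, 7]]

Answer:
[[5, 8, 2], [6, 7]]
[[5, 8], [6, 7]]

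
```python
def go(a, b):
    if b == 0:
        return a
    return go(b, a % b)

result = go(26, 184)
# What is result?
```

go(26, 184) -> go(184, 26) -> go(26, 2) -> go(2, 0) -> 2

Answer: 2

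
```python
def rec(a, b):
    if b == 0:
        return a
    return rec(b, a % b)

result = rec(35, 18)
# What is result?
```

rec(35, 18) -> rec(18, 17) -> rec(17, 1) -> rec(1, 0) -> 1

Answer: 1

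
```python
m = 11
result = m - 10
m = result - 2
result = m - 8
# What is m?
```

Trace:
`m = 11` → m = 11
`result = m - 10` → result = 1
`m = result - 2` → m = -1
`result = m - 8` → result = -9
So m = -1

Answer: -1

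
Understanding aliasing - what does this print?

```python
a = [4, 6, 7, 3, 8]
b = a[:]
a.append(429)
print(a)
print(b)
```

Key concept: slice [:] creates copy.
Step by step:
`a = [4, 6, 7, 3, 8]` → a = [4, 6, 7, 3, 8]
`b = a[:]` → b = [4, 6, 7, 3, 8]
`a.append(429)` → a = [4, 6, 7, 3, 8, 429]
`print(a)` → prints [4, 6, 7, 3, 8, 429]
`print(b)` → prints [4, 6, 7, 3, 8]

Answer:
[4, 6, 7, 3, 8, 429]
[4, 6, 7, 3, 8]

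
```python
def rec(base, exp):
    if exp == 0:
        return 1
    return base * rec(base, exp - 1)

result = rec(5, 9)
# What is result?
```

rec(5, 9) = 5 * 5 * 5 * 5 * 5 * 5 * 5 * 5 * 5 = 1953125

Answer: 1953125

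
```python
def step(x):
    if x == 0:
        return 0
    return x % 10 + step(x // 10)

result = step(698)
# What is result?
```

Sum of digits of 698: 8 + 9 + 6 = 23

Answer: 23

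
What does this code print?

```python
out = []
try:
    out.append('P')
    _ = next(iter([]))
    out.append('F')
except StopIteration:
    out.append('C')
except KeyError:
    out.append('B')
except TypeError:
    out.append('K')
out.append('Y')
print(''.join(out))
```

Execution trace: 'P' (try body) → 'C' (except StopIteration) → 'Y' (after the try/except). Output: PCY

Answer: PCY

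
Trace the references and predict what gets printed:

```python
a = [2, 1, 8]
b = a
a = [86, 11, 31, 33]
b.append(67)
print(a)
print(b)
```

Key concept: rebinding vs mutation: a is rebound to a new list, b still points at the original.
Step by step:
`a = [2, 1, 8]` → a = [2, 1, 8]
`b = a` → b = [2, 1, 8] (same object as a)
`a = [86, 11, 31, 33]` → a = [86, 11, 31, 33]
`b.append(67)` → b = [2, 1, 8, 67]
`print(a)` → prints [86, 11, 31, 33]
`print(b)` → prints [2, 1, 8, 67]

Answer:
[86, 11, 31, 33]
[2, 1, 8, 67]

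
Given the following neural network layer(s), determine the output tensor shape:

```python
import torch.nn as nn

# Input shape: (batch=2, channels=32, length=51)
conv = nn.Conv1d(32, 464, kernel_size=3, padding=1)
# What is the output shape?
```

Input: (2, 32, 51) -> Output: (2, 464, 51)

Answer: (2, 464, 51)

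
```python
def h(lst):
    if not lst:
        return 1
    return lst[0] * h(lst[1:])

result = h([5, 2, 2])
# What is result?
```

Product over [5, 2, 2] = 5 * 2 * 2 = 20

Answer: 20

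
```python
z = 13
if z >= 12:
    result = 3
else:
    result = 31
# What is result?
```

Trace:
`z = 13` → z = 13
`if z >= 12: ...` → z >= 12 is True → result = 3
So result = 3

Answer: 3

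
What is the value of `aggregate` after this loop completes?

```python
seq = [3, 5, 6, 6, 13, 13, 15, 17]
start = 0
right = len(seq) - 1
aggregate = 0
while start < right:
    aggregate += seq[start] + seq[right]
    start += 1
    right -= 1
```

Sum of pairs from ends
`aggregate` takes the values: 0 → 20 → 40 → 59 → 78

Answer: 78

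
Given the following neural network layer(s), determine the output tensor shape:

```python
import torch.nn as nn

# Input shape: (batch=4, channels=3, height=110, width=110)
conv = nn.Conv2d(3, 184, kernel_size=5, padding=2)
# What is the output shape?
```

Input: (4, 3, 110, 110) -> Output: (4, 184, 110, 110)

Answer: (4, 184, 110, 110)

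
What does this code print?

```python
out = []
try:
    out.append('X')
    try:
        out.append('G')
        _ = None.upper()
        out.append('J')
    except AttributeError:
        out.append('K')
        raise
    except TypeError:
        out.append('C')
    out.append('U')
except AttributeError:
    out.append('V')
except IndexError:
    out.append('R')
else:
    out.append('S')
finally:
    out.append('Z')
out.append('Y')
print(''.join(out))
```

Execution trace: 'X' (try body) → 'G' (inner try body) → 'K' (inner except AttributeError) → 'V' (except AttributeError) → 'Z' (finally) → 'Y' (after the try/except). Output: XGKVZY

Answer: XGKVZY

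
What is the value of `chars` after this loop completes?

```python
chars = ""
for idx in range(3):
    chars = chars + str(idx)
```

Concatenate digits 0 to 2
`chars` takes the values: "" → "0" → "01" → "012"

Answer: "012"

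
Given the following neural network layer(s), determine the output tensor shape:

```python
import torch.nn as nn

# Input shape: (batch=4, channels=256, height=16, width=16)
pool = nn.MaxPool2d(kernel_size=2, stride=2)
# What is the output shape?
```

Input: (4, 256, 16, 16) -> Output: (4, 256, 8, 8)

Answer: (4, 256, 8, 8)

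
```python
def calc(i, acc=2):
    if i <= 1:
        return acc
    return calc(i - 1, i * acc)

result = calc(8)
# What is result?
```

Accumulator trace (n, acc): (8, 2) -> (7, 16) -> (6, 112) -> (5, 672) -> (4, 3360) -> (3, 13440) -> (2, 40320) -> (1, 80640) -> return 80640

Answer: 80640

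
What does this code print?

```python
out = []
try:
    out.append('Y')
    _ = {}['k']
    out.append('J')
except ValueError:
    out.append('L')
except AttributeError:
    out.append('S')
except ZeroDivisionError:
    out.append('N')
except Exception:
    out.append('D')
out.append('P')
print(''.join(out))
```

Execution trace: 'Y' (try body) → 'D' (except Exception) → 'P' (after the try/except). Output: YDP

Answer: YDP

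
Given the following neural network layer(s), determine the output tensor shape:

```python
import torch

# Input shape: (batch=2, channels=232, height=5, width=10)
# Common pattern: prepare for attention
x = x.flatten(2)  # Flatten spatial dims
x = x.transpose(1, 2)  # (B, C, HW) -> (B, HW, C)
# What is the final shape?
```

Input: (2, 232, 5, 10) -> after flatten(2): (2, 232, 50) -> Output: (2, 50, 232)

Answer: (2, 50, 232)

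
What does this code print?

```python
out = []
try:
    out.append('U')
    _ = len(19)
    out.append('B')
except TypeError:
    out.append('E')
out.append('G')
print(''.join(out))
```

Execution trace: 'U' (try body) → 'E' (except TypeError) → 'G' (after the try/except). Output: UEG

Answer: UEG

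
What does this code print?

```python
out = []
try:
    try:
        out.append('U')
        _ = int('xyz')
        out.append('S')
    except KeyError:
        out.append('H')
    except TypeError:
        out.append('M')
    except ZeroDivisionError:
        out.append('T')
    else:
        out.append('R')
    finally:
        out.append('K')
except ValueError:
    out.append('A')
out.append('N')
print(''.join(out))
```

Execution trace: 'U' (try body) → 'K' (finally) → 'A' (outer except ValueError) → 'N' (after the try/except). Output: UKAN

Answer: UKAN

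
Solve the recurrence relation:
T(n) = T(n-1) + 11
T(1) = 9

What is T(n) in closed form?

Unrolling: T(n) = T(1) + 11·(n-1) = 9 + 11(n-1) = 11n - 2.

Answer: T(n) = 11n - 2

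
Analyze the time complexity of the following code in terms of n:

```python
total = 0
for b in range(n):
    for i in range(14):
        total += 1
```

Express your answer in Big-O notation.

Each loop level contributes: n × 1. Multiplying the contributions gives O(n).

Answer: O(n)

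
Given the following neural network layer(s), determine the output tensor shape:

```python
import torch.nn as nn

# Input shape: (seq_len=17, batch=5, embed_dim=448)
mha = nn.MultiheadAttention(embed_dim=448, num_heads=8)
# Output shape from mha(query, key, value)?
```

Input: (17, 5, 448) -> Output: (17, 5, 448)

Answer: (17, 5, 448)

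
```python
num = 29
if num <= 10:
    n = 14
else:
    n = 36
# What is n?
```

Trace:
`num = 29` → num = 29
`if num <= 10: ...` → num <= 10 is False, take else branch → n = 36
So n = 36

Answer: 36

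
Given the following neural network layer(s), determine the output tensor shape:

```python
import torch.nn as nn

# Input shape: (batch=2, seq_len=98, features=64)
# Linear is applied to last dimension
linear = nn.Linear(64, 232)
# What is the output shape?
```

Input: (2, 98, 64) -> Output: (2, 98, 232)

Answer: (2, 98, 232)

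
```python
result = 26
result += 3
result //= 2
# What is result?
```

Trace:
`result = 26` → result = 26
`result += 3` → result = 29
`result //= 2` → result = 14
So result = 14

Answer: 14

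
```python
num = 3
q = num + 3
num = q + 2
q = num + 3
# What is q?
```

Trace:
`num = 3` → num = 3
`q = num + 3` → q = 6
`num = q + 2` → num = 8
`q = num + 3` → q = 11
So q = 11

Answer: 11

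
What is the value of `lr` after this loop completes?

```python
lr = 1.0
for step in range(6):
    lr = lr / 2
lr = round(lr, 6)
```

Halving LR 6 times: 1 / 2^6
`lr` takes the values: 1.0 → 0.5 → 0.25 → 0.125 → 0.0625 → 0.03125 → 0.015625

Answer: 0.015625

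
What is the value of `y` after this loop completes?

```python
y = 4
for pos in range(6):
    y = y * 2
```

Multiply by 2, 6 times: 4 * 2^6 = 256
`y` takes the values: 4 → 8 → 16 → 32 → 64 → 128 → 256

Answer: 256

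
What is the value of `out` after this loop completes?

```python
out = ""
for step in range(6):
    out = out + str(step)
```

Concatenate digits 0 to 5
`out` takes the values: "" → "0" → "01" → "012" → "0123" → "01234" → "012345"

Answer: "012345"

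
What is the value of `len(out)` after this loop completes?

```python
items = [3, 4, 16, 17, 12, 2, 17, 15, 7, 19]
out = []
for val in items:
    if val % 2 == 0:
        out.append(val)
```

Count even numbers in [3, 4, 16, 17, 12, 2, 17, 15, 7, 19]
`out` takes the values: [] → [4] → [4, 16] → [4, 16, 12] → [4, 16, 12, 2]
So `len(out)` = 4

Answer: 4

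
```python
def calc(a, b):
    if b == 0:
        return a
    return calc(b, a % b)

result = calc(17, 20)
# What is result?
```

calc(17, 20) -> calc(20, 17) -> calc(17, 3) -> calc(3, 2) -> calc(2, 1) -> calc(1, 0) -> 1

Answer: 1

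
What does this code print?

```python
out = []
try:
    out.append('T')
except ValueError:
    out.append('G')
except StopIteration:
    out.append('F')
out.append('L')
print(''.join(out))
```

Execution trace: 'T' (try body, no exception) → 'L' (after the try/except). Output: TL

Answer: TL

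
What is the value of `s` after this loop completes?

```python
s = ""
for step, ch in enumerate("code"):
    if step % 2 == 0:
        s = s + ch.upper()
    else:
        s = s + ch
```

Uppercase even positions in 'code'
`s` takes the values: "" → "C" → "Co" → "CoD" → "CoDe"

Answer: "CoDe"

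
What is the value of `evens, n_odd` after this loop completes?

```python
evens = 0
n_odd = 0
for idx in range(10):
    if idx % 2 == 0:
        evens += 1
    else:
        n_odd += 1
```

Count evens and odds in range(10)
`evens, n_odd` takes the values: (0, 0) → (1, 0) → (1, 1) → (2, 1) → (2, 2) → (3, 2) → (3, 3) → (4, 3) → (4, 4) → (5, 4) → (5, 5)

Answer: 5, 5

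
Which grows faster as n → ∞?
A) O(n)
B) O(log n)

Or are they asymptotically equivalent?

O(n) vs O(log n): Higher order terms dominate.

Answer: A) O(n) grows faster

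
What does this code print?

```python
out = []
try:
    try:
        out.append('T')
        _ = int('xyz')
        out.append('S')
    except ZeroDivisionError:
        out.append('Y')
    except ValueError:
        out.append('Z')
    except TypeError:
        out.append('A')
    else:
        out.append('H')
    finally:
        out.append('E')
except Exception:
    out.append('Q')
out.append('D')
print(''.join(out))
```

Execution trace: 'T' (inner try body) → 'Z' (inner except ValueError) → 'E' (inner finally) → 'D' (after the try/except). Output: TZED

Answer: TZED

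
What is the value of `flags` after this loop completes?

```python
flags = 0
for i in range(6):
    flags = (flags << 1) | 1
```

Build 6 consecutive 1-bits: 0b111111
`flags` takes the values: 0 → 1 → 3 → 7 → 15 → 31 → 63

Answer: 63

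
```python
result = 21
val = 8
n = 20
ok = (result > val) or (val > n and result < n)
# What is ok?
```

Trace:
`result = 21` → result = 21
`val = 8` → val = 8
`n = 20` → n = 20
`ok = (result > val) or (val > n and result < n)` → ok = True
So ok = True

Answer: True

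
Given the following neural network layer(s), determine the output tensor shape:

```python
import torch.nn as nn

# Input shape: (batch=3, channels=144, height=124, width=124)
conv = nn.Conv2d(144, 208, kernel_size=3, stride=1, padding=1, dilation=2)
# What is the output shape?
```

Input: (3, 144, 124, 124) -> Output: (3, 208, 122, 122)

Answer: (3, 208, 122, 122)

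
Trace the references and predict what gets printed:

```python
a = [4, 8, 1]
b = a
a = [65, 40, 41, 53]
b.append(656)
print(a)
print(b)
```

Key concept: rebinding vs mutation: a is rebound to a new list, b still points at the original.
Step by step:
`a = [4, 8, 1]` → a = [4, 8, 1]
`b = a` → b = [4, 8, 1] (same object as a)
`a = [65, 40, 41, 53]` → a = [65, 40, 41, 53]
`b.append(656)` → b = [4, 8, 1, 656]
`print(a)` → prints [65, 40, 41, 53]
`print(b)` → prints [4, 8, 1, 656]

Answer:
[65, 40, 41, 53]
[4, 8, 1, 656]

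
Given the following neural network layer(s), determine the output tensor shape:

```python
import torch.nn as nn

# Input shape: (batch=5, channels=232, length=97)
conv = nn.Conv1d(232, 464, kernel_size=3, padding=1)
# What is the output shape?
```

Input: (5, 232, 97) -> Output: (5, 464, 97)

Answer: (5, 464, 97)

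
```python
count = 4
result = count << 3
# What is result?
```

Trace:
`count = 4` → count = 4
`result = count << 3` → result = 32
So result = 32

Answer: 32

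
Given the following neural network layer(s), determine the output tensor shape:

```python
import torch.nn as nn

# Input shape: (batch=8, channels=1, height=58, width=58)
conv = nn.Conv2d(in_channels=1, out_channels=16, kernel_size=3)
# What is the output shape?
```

Input: (8, 1, 58, 58) -> Output: (8, 16, 56, 56)

Answer: (8, 16, 56, 56)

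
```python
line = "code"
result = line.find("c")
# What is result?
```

Trace:
`line = "code"` → line = 'code'
`result = line.find("c")` → result = 0
So result = 0

Answer: 0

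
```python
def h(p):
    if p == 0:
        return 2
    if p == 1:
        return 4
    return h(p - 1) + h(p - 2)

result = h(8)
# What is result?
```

Build up from base cases: h(0)=2, h(1)=4, h(2)=6, h(3)=10, h(4)=16, h(5)=26, h(6)=42, ..., h(8)=110

Answer: 110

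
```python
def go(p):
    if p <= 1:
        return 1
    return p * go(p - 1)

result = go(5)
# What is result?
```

go(5) = 5 * 4 * 3 * 2 * 1 = 120

Answer: 120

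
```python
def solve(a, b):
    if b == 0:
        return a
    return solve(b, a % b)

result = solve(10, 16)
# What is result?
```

solve(10, 16) -> solve(16, 10) -> solve(10, 6) -> solve(6, 4) -> solve(4, 2) -> solve(2, 0) -> 2

Answer: 2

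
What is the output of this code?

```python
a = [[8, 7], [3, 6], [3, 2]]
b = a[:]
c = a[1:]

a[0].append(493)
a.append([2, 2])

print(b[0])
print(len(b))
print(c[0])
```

Key concept: slice with nested mutation.
Step by step:
`a = [[8, 7], [3, 6], [3, 2]]` → a = [[8, 7], [3, 6], [3, 2]]
`b = a[:]` → b = [[8, 7], [3, 6], [3, 2]]
`c = a[1:]` → c = [[3, 6], [3, 2]]
`a[0].append(493)` → a = [[8, 7, 493], [3, 6], [3, 2]]; b = [[8, 7, 493], [3, 6], [3, 2]]
`a.append([2, 2])` → a = [[8, 7, 493], [3, 6], [3, 2], [2, 2]]
`print(b[0])` → prints [8, 7, 493]
`print(len(b))` → prints 3
`print(c[0])` → prints [3, 6]

Answer:
[8, 7, 493]
3
[3, 6]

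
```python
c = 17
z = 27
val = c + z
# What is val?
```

Trace:
`c = 17` → c = 17
`z = 27` → z = 27
`val = c + z` → val = 44
So val = 44

Answer: 44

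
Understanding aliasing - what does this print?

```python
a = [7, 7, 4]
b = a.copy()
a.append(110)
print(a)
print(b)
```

Key concept: list.copy() creates independent copy.
Step by step:
`a = [7, 7, 4]` → a = [7, 7, 4]
`b = a.copy()` → b = [7, 7, 4]
`a.append(110)` → a = [7, 7, 4, 110]
`print(a)` → prints [7, 7, 4, 110]
`print(b)` → prints [7, 7, 4]

Answer:
[7, 7, 4, 110]
[7, 7, 4]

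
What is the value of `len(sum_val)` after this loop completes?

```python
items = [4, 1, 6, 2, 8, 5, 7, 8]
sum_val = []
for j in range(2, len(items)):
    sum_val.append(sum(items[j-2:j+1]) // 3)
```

Number of 3-element averages
`sum_val` takes the values: [] → [3] → [3, 3] → [3, 3, 5] → [3, 3, 5, 5] → [3, 3, 5, 5, 6] → [3, 3, 5, 5, 6, 6]
So `len(sum_val)` = 6

Answer: 6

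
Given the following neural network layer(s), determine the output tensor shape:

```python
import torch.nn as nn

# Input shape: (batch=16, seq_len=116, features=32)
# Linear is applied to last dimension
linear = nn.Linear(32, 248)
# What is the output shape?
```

Input: (16, 116, 32) -> Output: (16, 116, 248)

Answer: (16, 116, 248)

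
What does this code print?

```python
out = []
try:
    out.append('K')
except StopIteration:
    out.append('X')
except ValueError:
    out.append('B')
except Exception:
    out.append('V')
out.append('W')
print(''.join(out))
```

Execution trace: 'K' (try body, no exception) → 'W' (after the try/except). Output: KW

Answer: KW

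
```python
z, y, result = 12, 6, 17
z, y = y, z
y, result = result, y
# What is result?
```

Trace:
`z, y, result = 12, 6, 17` → z = 12; y = 6; result = 17
`z, y = y, z` → z = 6; y = 12
`y, result = result, y` → y = 17; result = 12
So result = 12

Answer: 12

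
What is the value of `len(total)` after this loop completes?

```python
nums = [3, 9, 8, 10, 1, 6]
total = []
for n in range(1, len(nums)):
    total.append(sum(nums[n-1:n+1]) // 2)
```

Number of 2-element averages
`total` takes the values: [] → [6] → [6, 8] → [6, 8, 9] → [6, 8, 9, 5] → [6, 8, 9, 5, 3]
So `len(total)` = 5

Answer: 5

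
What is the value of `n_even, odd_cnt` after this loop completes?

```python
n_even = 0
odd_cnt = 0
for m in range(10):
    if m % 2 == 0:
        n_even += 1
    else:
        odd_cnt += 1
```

Count evens and odds in range(10)
`n_even, odd_cnt` takes the values: (0, 0) → (1, 0) → (1, 1) → (2, 1) → (2, 2) → (3, 2) → (3, 3) → (4, 3) → (4, 4) → (5, 4) → (5, 5)

Answer: 5, 5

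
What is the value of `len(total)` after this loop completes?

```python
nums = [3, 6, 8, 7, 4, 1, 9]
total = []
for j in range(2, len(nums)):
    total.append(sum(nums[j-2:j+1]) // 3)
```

Number of 3-element averages
`total` takes the values: [] → [5] → [5, 7] → [5, 7, 6] → [5, 7, 6, 4] → [5, 7, 6, 4, 4]
So `len(total)` = 5

Answer: 5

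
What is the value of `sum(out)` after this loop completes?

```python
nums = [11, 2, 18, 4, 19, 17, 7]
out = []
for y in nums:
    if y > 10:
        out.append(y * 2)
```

Sum of doubled values > 10
`out` takes the values: [] → [22] → [22, 36] → [22, 36, 38] → [22, 36, 38, 34]
So `sum(out)` = 130

Answer: 130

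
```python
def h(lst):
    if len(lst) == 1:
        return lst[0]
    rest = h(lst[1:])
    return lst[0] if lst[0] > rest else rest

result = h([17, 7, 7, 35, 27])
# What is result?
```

Recursive max over [17, 7, 7, 35, 27] = 35

Answer: 35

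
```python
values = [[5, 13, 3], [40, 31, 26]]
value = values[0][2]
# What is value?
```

Trace:
`values = [[5, 13, 3], [40, 31, 26]]` → values = [[5, 13, 3], [40, 31, 26]]
`value = values[0][2]` → value = 3
So value = 3

Answer: 3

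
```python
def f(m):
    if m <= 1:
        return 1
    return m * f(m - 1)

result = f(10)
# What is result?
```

f(10) = 10 * 9 * 8 * 7 * 6 * 5 * 4 * 3 * 2 * 1 = 3628800

Answer: 3628800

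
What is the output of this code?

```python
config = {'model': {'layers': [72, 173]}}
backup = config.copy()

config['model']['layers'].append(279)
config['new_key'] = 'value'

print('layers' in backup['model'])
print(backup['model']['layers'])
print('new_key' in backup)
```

Key concept: shallow copy gotcha with nested dict.
Step by step:
`config = {'model': {'layers': [72, 173]}}` → config = {'model': {'layers': [72, 173]}}
`backup = config.copy()` → backup = {'model': {'layers': [72, 173]}}
`config['model']['layers'].append(279)` → config = {'model': {'layers': [72, 173, 279]}}; backup = {'model': {'layers': [72, 173, 279]}}
`config['new_key'] = 'value'` → config = {'model': {'layers': [72, 173, 279]}, 'new_key': 'value'}
`print('layers' in backup['model'])` → prints True
`print(backup['model']['layers'])` → prints [72, 173, 279]
`print('new_key' in backup)` → prints False

Answer:
True
[72, 173, 279]
False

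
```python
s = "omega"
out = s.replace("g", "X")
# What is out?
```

Trace:
`s = "omega"` → s = 'omega'
`out = s.replace("g", "X")` → out = 'omeXa'
So out = 'omeXa'

Answer: 'omeXa'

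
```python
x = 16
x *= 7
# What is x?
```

Trace:
`x = 16` → x = 16
`x *= 7` → x = 112
So x = 112

Answer: 112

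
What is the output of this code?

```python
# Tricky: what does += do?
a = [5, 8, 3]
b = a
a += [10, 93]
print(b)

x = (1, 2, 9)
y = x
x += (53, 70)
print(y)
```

Key concept: += behavior differs for mutable vs immutable.
Step by step:
`a = [5, 8, 3]` → a = [5, 8, 3]
`b = a` → b = [5, 8, 3] (same object as a)
`a += [10, 93]` → a = [5, 8, 3, 10, 93] (same object as b); b = [5, 8, 3, 10, 93] (same object as a)
`print(b)` → prints [5, 8, 3, 10, 93]
`x = (1, 2, 9)` → x = (1, 2, 9)
`y = x` → y = (1, 2, 9)
`x += (53, 70)` → x = (1, 2, 9, 53, 70)
`print(y)` → prints (1, 2, 9)

Answer:
[5, 8, 3, 10, 93]
(1, 2, 9)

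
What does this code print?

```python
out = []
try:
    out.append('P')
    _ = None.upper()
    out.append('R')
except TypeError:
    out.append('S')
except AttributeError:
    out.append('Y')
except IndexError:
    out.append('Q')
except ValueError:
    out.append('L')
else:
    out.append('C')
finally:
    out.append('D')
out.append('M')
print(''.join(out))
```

Execution trace: 'P' (try body) → 'Y' (except AttributeError) → 'D' (finally) → 'M' (after the try/except). Output: PYDM

Answer: PYDM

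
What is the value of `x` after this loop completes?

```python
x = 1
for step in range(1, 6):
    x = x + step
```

Start at 1, add 1 through 5
`x` takes the values: 1 → 2 → 4 → 7 → 11 → 16

Answer: 16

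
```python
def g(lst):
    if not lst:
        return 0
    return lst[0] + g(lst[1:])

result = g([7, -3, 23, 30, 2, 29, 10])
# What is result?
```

7 + (-3) + 23 + 30 + 2 + 29 + 10 + 0 = 98

Answer: 98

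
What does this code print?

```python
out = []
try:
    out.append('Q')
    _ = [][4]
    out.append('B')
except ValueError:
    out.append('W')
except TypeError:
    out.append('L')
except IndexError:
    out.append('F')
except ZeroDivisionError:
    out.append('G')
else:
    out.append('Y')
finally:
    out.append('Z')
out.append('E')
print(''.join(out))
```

Execution trace: 'Q' (try body) → 'F' (except IndexError) → 'Z' (finally) → 'E' (after the try/except). Output: QFZE

Answer: QFZE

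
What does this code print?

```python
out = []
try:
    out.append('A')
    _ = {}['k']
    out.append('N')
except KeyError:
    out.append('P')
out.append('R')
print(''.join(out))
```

Execution trace: 'A' (try body) → 'P' (except KeyError) → 'R' (after the try/except). Output: APR

Answer: APR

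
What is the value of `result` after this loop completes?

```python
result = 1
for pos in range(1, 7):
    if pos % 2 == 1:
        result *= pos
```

Product of odd numbers 1 to 6
`result` takes the values: 1 → 3 → 15

Answer: 15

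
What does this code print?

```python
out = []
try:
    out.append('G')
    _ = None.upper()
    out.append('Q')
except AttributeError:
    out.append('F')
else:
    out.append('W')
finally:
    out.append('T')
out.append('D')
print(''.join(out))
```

Execution trace: 'G' (try body) → 'F' (except AttributeError) → 'T' (finally) → 'D' (after the try/except). Output: GFTD

Answer: GFTD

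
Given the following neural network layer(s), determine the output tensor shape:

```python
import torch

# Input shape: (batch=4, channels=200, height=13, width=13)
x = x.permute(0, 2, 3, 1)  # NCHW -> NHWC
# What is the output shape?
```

Input: (4, 200, 13, 13) -> Output: (4, 13, 13, 200)

Answer: (4, 13, 13, 200)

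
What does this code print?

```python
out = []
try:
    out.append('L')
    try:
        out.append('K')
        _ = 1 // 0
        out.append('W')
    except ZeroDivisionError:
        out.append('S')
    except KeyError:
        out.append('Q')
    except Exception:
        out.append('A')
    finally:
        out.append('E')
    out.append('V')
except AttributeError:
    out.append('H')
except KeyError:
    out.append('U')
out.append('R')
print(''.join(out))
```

Execution trace: 'L' (try body) → 'K' (inner try body) → 'S' (inner except ZeroDivisionError) → 'E' (inner finally) → 'V' (try body, no exception) → 'R' (after the try/except). Output: LKSEVR

Answer: LKSEVR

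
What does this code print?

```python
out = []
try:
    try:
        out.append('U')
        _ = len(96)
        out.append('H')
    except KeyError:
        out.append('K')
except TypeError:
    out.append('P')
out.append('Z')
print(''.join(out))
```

Execution trace: 'U' (try body) → 'P' (outer except TypeError) → 'Z' (after the try/except). Output: UPZ

Answer: UPZ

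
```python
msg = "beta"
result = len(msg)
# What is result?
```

Trace:
`msg = "beta"` → msg = 'beta'
`result = len(msg)` → result = 4
So result = 4

Answer: 4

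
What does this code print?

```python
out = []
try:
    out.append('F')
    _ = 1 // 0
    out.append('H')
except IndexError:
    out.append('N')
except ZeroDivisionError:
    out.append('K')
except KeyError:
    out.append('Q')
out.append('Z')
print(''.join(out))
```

Execution trace: 'F' (try body) → 'K' (except ZeroDivisionError) → 'Z' (after the try/except). Output: FKZ

Answer: FKZ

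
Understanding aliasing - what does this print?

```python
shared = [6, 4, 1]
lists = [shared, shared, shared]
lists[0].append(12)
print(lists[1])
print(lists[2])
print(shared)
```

Key concept: list of same reference.
Step by step:
`shared = [6, 4, 1]` → shared = [6, 4, 1]
`lists = [shared, shared, shared]` → lists = [[6, 4, 1], [6, 4, 1], [6, 4, 1]]
`lists[0].append(12)` → shared = [6, 4, 1, 12]; lists = [[6, 4, 1, 12], [6, 4, 1, 12], [6, 4, 1, 12]]
`print(lists[1])` → prints [6, 4, 1, 12]
`print(lists[2])` → prints [6, 4, 1, 12]
`print(shared)` → prints [6, 4, 1, 12]

Answer:
[6, 4, 1, 12]
[6, 4, 1, 12]
[6, 4, 1, 12]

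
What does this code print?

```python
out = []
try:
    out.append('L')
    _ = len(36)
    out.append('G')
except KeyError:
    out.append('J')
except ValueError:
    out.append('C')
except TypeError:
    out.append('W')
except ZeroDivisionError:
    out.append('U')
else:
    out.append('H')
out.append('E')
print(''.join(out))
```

Execution trace: 'L' (try body) → 'W' (except TypeError) → 'E' (after the try/except). Output: LWE

Answer: LWE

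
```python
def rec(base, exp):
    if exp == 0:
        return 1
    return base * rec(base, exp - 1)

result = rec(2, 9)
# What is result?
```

rec(2, 9) = 2 * 2 * 2 * 2 * 2 * 2 * 2 * 2 * 2 = 512

Answer: 512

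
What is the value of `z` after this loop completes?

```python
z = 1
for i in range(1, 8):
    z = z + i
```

Start at 1, add 1 through 7
`z` takes the values: 1 → 2 → 4 → 7 → 11 → 16 → 22 → 29

Answer: 29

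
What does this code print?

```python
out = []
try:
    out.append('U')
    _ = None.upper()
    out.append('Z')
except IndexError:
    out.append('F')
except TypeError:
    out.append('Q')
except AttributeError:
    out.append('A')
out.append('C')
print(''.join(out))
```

Execution trace: 'U' (try body) → 'A' (except AttributeError) → 'C' (after the try/except). Output: UAC

Answer: UAC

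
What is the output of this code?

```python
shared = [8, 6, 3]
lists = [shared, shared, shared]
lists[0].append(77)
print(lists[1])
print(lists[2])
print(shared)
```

Key concept: list of same reference.
Step by step:
`shared = [8, 6, 3]` → shared = [8, 6, 3]
`lists = [shared, shared, shared]` → lists = [[8, 6, 3], [8, 6, 3], [8, 6, 3]]
`lists[0].append(77)` → shared = [8, 6, 3, 77]; lists = [[8, 6, 3, 77], [8, 6, 3, 77], [8, 6, 3, 77]]
`print(lists[1])` → prints [8, 6, 3, 77]
`print(lists[2])` → prints [8, 6, 3, 77]
`print(shared)` → prints [8, 6, 3, 77]

Answer:
[8, 6, 3, 77]
[8, 6, 3, 77]
[8, 6, 3, 77]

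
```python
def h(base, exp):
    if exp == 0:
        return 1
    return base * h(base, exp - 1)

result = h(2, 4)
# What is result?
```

h(2, 4) = 2 * 2 * 2 * 2 = 16

Answer: 16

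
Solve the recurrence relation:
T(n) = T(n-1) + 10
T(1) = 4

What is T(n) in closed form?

Unrolling: T(n) = T(1) + 10·(n-1) = 4 + 10(n-1) = 10n - 6.

Answer: T(n) = 10n - 6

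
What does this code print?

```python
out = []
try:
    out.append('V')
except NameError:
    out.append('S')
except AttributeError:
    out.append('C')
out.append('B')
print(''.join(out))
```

Execution trace: 'V' (try body, no exception) → 'B' (after the try/except). Output: VB

Answer: VB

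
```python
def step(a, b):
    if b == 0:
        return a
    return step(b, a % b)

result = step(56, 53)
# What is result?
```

step(56, 53) -> step(53, 3) -> step(3, 2) -> step(2, 1) -> step(1, 0) -> 1

Answer: 1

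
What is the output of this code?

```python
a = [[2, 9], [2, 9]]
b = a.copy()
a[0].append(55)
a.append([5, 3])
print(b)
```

Key concept: shallow copy with nested lists.
Step by step:
`a = [[2, 9], [2, 9]]` → a = [[2, 9], [2, 9]]
`b = a.copy()` → b = [[2, 9], [2, 9]]
`a[0].append(55)` → a = [[2, 9, 55], [2, 9]]; b = [[2, 9, 55], [2, 9]]
`a.append([5, 3])` → a = [[2, 9, 55], [2, 9], [5, 3]]
`print(b)` → prints [[2, 9, 55], [2, 9]]

Answer: [[2, 9, 55], [2, 9]]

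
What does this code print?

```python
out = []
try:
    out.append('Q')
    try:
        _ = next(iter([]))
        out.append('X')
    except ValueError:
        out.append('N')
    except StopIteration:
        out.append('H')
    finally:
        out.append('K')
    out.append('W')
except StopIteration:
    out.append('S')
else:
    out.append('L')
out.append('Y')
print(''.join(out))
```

Execution trace: 'Q' (try body) → 'H' (inner except StopIteration) → 'K' (inner finally) → 'W' (try body, no exception) → 'L' (else) → 'Y' (after the try/except). Output: QHKWLY

Answer: QHKWLY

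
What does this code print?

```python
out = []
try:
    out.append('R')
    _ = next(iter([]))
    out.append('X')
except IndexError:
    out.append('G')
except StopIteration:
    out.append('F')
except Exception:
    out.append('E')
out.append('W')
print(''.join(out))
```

Execution trace: 'R' (try body) → 'F' (except StopIteration) → 'W' (after the try/except). Output: RFW

Answer: RFW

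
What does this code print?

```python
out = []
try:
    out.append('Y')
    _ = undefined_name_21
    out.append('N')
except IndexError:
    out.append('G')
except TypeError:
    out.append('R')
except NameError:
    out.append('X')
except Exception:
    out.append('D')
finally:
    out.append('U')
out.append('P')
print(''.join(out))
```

Execution trace: 'Y' (try body) → 'X' (except NameError) → 'U' (finally) → 'P' (after the try/except). Output: YXUP

Answer: YXUP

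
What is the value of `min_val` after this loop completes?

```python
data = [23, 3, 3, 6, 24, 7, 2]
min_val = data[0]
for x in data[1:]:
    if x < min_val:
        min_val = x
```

Minimum of [23, 3, 3, 6, 24, 7, 2]
`min_val` takes the values: 23 → 3 → 2

Answer: 2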